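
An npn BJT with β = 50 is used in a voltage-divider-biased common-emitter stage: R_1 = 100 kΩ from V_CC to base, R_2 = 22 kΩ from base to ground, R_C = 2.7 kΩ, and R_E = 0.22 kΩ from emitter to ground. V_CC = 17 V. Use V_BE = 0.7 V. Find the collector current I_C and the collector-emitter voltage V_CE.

Thevenize the base divider: V_Th = V_CC·R_2/(R_1+R_2) = 17×22/122 = 3.07 V, R_Th = R_1‖R_2 = 18 kΩ.
Base-emitter loop: V_Th = I_B·R_Th + V_BE + (β+1)I_B·R_E, so I_B = (3.07 − 0.7) / (18 + 51×0.22) = 0.0809 mA.
I_C = β·I_B = 50×0.0809 = 4.04 mA, and I_E = (β+1)I_B = 4.12 mA.
V_CE = V_CC − I_C·R_C − I_E·R_E = 17 − 4.04×2.7 − 4.12×0.22 = 5.18 V.
V_CE = 5.18 V > 0.2 V confirms active-region operation.

I_C ≈ 4 mA, V_CE ≈ 5.2 V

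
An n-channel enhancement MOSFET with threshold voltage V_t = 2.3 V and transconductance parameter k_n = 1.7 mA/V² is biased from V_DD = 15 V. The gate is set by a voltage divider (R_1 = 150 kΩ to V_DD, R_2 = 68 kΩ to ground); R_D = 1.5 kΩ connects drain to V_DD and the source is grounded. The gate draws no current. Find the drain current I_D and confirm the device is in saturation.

I_D ≈ 4.8 mA

V_G = V_DD·R_2/(R_1+R_2) = 15×68/218 = 4.68 V. With the source grounded, V_GS = V_G = 4.68 V.
Assume saturation: I_D = (k_n/2)(V_GS − V_t)² = (1.7/2)×(4.68 − 2.3)² = 0.85×2.38² = 4.81 mA.
V_DS = V_DD − I_D·R_D = 15 − 4.81×1.5 = 7.78 V.
Saturation requires V_DS ≥ V_GS − V_t = 2.38 V; 7.78 ≥ 2.38 ✓.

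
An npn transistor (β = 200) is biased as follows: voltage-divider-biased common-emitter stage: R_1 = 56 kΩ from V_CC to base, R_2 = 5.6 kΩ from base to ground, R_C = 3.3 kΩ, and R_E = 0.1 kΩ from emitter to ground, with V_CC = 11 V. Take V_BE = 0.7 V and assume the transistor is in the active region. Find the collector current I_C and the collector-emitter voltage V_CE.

I_C ≈ 2.4 mA, V_CE ≈ 2.9 V

Thevenize the base divider: V_Th = V_CC·R_2/(R_1+R_2) = 11×5.6/61.6 = 1 V, R_Th = R_1‖R_2 = 5.09 kΩ.
Base-emitter loop: V_Th = I_B·R_Th + V_BE + (β+1)I_B·R_E, so I_B = (1 − 0.7) / (5.09 + 201×0.1) = 0.0119 mA.
I_C = β·I_B = 200×0.0119 = 2.38 mA, and I_E = (β+1)I_B = 2.39 mA.
V_CE = V_CC − I_C·R_C − I_E·R_E = 11 − 2.38×3.3 − 2.39×0.1 = 2.9 V.
V_CE = 2.9 V > 0.2 V confirms active-region operation.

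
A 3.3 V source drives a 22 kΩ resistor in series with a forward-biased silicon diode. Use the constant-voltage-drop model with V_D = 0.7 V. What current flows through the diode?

I ≈ 0.12 mA

KVL around the loop: 3.3 = V_D + I·R = 0.7 + I × 22 kΩ.
So I = (3.3 − 0.7) / 22 kΩ = 2.6 / 22 = 0.118 mA.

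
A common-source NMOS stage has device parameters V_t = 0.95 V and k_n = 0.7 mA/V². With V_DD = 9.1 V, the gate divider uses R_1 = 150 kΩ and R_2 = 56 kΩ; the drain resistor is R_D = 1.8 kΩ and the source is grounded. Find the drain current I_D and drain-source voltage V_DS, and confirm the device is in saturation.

I_D ≈ 0.81 mA, V_DS ≈ 7.6 V

V_G = V_DD·R_2/(R_1+R_2) = 9.1×56/206 = 2.47 V. With the source grounded, V_GS = V_G = 2.47 V.
Assume saturation: I_D = (k_n/2)(V_GS − V_t)² = (0.7/2)×(2.47 − 0.95)² = 0.35×1.52² = 0.813 mA.
V_DS = V_DD − I_D·R_D = 9.1 − 0.813×1.8 = 7.64 V.
Saturation requires V_DS ≥ V_GS − V_t = 1.52 V; 7.64 ≥ 1.52 ✓.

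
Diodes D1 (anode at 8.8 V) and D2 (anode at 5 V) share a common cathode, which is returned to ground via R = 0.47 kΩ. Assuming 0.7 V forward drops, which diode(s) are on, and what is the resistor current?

Assume both conduct. Then node N would need to be at both 8.8−0.7 = 8.1 V and 5−0.7 = 4.3 V, which is impossible.
Assume only D1 conducts: V_N = 8.8 − 0.7 = 8.1 V, so I_R = 8.1/0.47 = 17.2 mA.
Check D2: its anode-to-cathode voltage is 5 − 8.1 = -3.1 V < 0.7 V, so it is off. The assumption is consistent.

Only D1 conducts; I_R ≈ 17 mA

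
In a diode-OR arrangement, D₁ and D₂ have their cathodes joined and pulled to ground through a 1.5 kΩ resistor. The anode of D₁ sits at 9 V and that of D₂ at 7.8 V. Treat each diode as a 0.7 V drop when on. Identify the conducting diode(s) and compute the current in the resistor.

Assume both conduct. Then node N would need to be at both 9−0.7 = 8.3 V and 7.8−0.7 = 7.1 V, which is impossible.
Assume only D₁ conducts: V_N = 9 − 0.7 = 8.3 V, so I_R = 8.3/1.5 = 5.53 mA.
Check D₂: its anode-to-cathode voltage is 7.8 − 8.3 = -0.5 V < 0.7 V, so it is off. The assumption is consistent.

Only D₁ conducts; I_R ≈ 5.5 mA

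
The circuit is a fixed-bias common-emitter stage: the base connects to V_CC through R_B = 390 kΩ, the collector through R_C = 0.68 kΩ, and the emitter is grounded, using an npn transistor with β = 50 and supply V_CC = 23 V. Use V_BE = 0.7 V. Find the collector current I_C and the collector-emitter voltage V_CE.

Base loop: V_CC = I_B·R_B + V_BE, so I_B = (23 − 0.7)/390 kΩ = 0.0572 mA.
In the active region I_C = β·I_B = 50 × 0.0572 = 2.86 mA.
Collector loop: V_CE = V_CC − I_C·R_C = 23 − 2.86×0.68 = 21.1 V.
Since V_CE = 21.1 V > V_CE(sat) ≈ 0.2 V, the transistor is in the active region as assumed.

I_C ≈ 2.9 mA, V_CE ≈ 21 V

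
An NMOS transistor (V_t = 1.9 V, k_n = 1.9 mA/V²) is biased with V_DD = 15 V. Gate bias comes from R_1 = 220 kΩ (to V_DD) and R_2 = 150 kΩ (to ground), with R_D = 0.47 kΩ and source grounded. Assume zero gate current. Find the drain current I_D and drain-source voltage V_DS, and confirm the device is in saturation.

V_G = V_DD·R_2/(R_1+R_2) = 15×150/370 = 6.08 V. With the source grounded, V_GS = V_G = 6.08 V.
Assume saturation: I_D = (k_n/2)(V_GS − V_t)² = (1.9/2)×(6.08 − 1.9)² = 0.95×4.18² = 16.6 mA.
V_DS = V_DD − I_D·R_D = 15 − 16.6×0.47 = 7.19 V.
Saturation requires V_DS ≥ V_GS − V_t = 4.18 V; 7.19 ≥ 4.18 ✓.

I_D ≈ 17 mA, V_DS ≈ 7.2 V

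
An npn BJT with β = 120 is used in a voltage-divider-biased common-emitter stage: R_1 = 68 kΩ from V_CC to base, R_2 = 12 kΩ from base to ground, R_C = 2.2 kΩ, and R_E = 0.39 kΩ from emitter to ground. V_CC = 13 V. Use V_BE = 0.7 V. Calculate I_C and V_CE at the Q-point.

Thevenize the base divider: V_Th = V_CC·R_2/(R_1+R_2) = 13×12/80 = 1.95 V, R_Th = R_1‖R_2 = 10.2 kΩ.
Base-emitter loop: V_Th = I_B·R_Th + V_BE + (β+1)I_B·R_E, so I_B = (1.95 − 0.7) / (10.2 + 121×0.39) = 0.0218 mA.
I_C = β·I_B = 120×0.0218 = 2.61 mA, and I_E = (β+1)I_B = 2.64 mA.
V_CE = V_CC − I_C·R_C − I_E·R_E = 13 − 2.61×2.2 − 2.64×0.39 = 6.22 V.
V_CE = 6.22 V > 0.2 V confirms active-region operation.

I_C ≈ 2.6 mA, V_CE ≈ 6.2 V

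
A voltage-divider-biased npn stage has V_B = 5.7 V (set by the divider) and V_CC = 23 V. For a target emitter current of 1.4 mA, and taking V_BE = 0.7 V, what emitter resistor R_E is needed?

R_E ≈ 3.6 kΩ

V_E = V_B − V_BE = 5.7 − 0.7 = 5 V.
R_E = V_E / I_E = 5 / 1.4 = 3.57 kΩ.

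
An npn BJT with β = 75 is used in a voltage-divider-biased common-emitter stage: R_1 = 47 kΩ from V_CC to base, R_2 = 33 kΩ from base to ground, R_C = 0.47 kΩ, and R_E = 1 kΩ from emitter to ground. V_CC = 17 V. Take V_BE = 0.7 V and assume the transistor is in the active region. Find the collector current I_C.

Thevenize the base divider: V_Th = V_CC·R_2/(R_1+R_2) = 17×33/80 = 7.01 V, R_Th = R_1‖R_2 = 19.4 kΩ.
Base-emitter loop: V_Th = I_B·R_Th + V_BE + (β+1)I_B·R_E, so I_B = (7.01 − 0.7) / (19.4 + 76×1) = 0.0662 mA.
I_C = β·I_B = 75×0.0662 = 4.96 mA, and I_E = (β+1)I_B = 5.03 mA.
V_CE = V_CC − I_C·R_C − I_E·R_E = 17 − 4.96×0.47 − 5.03×1 = 9.64 V.
V_CE = 9.64 V > 0.2 V confirms active-region operation.

I_C ≈ 5 mA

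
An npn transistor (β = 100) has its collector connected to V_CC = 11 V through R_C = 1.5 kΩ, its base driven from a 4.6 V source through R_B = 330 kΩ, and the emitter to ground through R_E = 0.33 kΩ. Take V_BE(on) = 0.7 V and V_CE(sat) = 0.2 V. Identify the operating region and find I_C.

Assume active. Base-emitter loop: I_B = (V_BB − V_BE)/(R_B + (β+1)R_E) = (4.6 − 0.7)/(330 + 101×0.33) = 0.0107 mA.
I_C = β·I_B = 100×0.0107 = 1.07 mA.
V_CE = V_CC − I_C·R_C − I_E·R_E = 11 − 1.07×1.5 − 1.08×0.33 = 9.03 V > V_CE(sat), so the active-region assumption holds.

active; I_C ≈ 1.1 mA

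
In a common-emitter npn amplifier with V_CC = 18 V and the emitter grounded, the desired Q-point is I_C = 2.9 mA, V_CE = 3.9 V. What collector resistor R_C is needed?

Collector loop: V_CC = I_C·R_C + V_CE.
R_C = (V_CC − V_CE)/I_C = (18 − 3.9)/2.9 = 4.86 kΩ.

R_C ≈ 4.9 kΩ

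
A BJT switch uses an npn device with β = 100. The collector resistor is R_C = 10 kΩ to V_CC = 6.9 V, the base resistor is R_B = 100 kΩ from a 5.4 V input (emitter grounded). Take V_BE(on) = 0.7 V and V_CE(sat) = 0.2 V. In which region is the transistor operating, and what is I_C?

Assume active: I_B = (5.4 − 0.7)/100 = 0.047 mA, giving I_C = β·I_B = 4.7 mA.
But then V_CE = 6.9 − 4.7×10 = -40.1 V < V_CE(sat) = 0.2 V — impossible in the active region.
So the transistor is saturated. With V_CE = 0.2 V, I_C = (V_CC − 0.2)/R_C = 6.7/10 = 0.67 mA.
Check: β·I_B = 4.7 mA > I_C = 0.67 mA, confirming saturation.

saturation; I_C ≈ 0.67 mA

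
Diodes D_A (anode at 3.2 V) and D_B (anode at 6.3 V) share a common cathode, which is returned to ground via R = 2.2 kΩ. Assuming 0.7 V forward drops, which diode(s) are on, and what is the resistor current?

Assume both conduct. Then node N would need to be at both 3.2−0.7 = 2.5 V and 6.3−0.7 = 5.6 V, which is impossible.
Assume only D_B conducts: V_N = 6.3 − 0.7 = 5.6 V, so I_R = 5.6/2.2 = 2.55 mA.
Check D_A: its anode-to-cathode voltage is 3.2 − 5.6 = -2.4 V < 0.7 V, so it is off. The assumption is consistent.

Only D_B conducts; I_R ≈ 2.5 mA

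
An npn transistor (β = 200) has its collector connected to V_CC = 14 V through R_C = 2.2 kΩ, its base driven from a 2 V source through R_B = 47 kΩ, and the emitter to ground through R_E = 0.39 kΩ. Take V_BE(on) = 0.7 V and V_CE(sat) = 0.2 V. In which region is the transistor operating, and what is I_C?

active; I_C ≈ 2.1 mA

Assume active. Base-emitter loop: I_B = (V_BB − V_BE)/(R_B + (β+1)R_E) = (2 − 0.7)/(47 + 201×0.39) = 0.0104 mA.
I_C = β·I_B = 200×0.0104 = 2.07 mA.
V_CE = V_CC − I_C·R_C − I_E·R_E = 14 − 2.07×2.2 − 2.08×0.39 = 8.63 V > V_CE(sat), so the active-region assumption holds.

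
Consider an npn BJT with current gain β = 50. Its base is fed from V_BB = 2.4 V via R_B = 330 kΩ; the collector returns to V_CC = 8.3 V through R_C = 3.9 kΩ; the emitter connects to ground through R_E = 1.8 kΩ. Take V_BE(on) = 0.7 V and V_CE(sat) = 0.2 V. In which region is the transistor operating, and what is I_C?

active; I_C ≈ 0.2 mA

Assume active. Base-emitter loop: I_B = (V_BB − V_BE)/(R_B + (β+1)R_E) = (2.4 − 0.7)/(330 + 51×1.8) = 0.00403 mA.
I_C = β·I_B = 50×0.00403 = 0.202 mA.
V_CE = V_CC − I_C·R_C − I_E·R_E = 8.3 − 0.202×3.9 − 0.206×1.8 = 7.14 V > V_CE(sat), so the active-region assumption holds.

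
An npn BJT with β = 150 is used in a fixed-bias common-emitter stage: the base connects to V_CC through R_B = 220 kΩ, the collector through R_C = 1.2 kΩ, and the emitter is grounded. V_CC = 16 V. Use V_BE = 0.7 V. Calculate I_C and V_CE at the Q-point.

Base loop: V_CC = I_B·R_B + V_BE, so I_B = (16 − 0.7)/220 kΩ = 0.0695 mA.
In the active region I_C = β·I_B = 150 × 0.0695 = 10.4 mA.
Collector loop: V_CE = V_CC − I_C·R_C = 16 − 10.4×1.2 = 3.48 V.
Since V_CE = 3.48 V > V_CE(sat) ≈ 0.2 V, the transistor is in the active region as assumed.

I_C ≈ 10 mA, V_CE ≈ 3.5 V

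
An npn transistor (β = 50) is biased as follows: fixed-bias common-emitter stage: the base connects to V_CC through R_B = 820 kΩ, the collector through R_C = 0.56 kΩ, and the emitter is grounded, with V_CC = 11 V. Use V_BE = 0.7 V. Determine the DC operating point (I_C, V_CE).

Base loop: V_CC = I_B·R_B + V_BE, so I_B = (11 − 0.7)/820 kΩ = 0.0126 mA.
In the active region I_C = β·I_B = 50 × 0.0126 = 0.628 mA.
Collector loop: V_CE = V_CC − I_C·R_C = 11 − 0.628×0.56 = 10.6 V.
Since V_CE = 10.6 V > V_CE(sat) ≈ 0.2 V, the transistor is in the active region as assumed.

I_C ≈ 0.63 mA, V_CE ≈ 11 V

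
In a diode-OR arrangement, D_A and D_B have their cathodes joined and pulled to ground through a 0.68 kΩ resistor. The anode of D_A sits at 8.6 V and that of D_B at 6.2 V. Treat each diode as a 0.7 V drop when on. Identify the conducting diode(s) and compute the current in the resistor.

Assume both conduct. Then node N would need to be at both 8.6−0.7 = 7.9 V and 6.2−0.7 = 5.5 V, which is impossible.
Assume only D_A conducts: V_N = 8.6 − 0.7 = 7.9 V, so I_R = 7.9/0.68 = 11.6 mA.
Check D_B: its anode-to-cathode voltage is 6.2 − 7.9 = -1.7 V < 0.7 V, so it is off. The assumption is consistent.

Only D_A conducts; I_R ≈ 12 mA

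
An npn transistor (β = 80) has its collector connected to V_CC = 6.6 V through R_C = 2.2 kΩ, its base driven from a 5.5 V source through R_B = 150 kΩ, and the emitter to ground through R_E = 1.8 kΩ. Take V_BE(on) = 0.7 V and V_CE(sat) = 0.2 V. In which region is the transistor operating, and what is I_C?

Assume active. Base-emitter loop: I_B = (V_BB − V_BE)/(R_B + (β+1)R_E) = (5.5 − 0.7)/(150 + 81×1.8) = 0.0162 mA.
I_C = β·I_B = 80×0.0162 = 1.3 mA.
V_CE = V_CC − I_C·R_C − I_E·R_E = 6.6 − 1.3×2.2 − 1.31×1.8 = 1.38 V > V_CE(sat), so the active-region assumption holds.

active; I_C ≈ 1.3 mA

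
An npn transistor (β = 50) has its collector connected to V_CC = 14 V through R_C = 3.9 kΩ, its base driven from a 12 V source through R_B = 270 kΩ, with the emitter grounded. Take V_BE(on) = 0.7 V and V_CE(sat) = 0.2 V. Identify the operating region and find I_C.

active; I_C ≈ 2.1 mA

Assume active. Base-emitter loop: I_B = (V_BB − V_BE)/R_B = (12 − 0.7)/270 = 0.0419 mA.
I_C = β·I_B = 50×0.0419 = 2.09 mA.
V_CE = V_CC − I_C·R_C = 14 − 2.09×3.9 = 5.84 V > V_CE(sat), so the active-region assumption holds.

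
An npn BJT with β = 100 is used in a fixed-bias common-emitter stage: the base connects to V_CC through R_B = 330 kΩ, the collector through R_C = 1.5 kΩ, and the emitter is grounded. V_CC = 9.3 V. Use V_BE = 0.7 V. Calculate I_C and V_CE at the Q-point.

I_C ≈ 2.6 mA, V_CE ≈ 5.4 V

Base loop: V_CC = I_B·R_B + V_BE, so I_B = (9.3 − 0.7)/330 kΩ = 0.0261 mA.
In the active region I_C = β·I_B = 100 × 0.0261 = 2.61 mA.
Collector loop: V_CE = V_CC − I_C·R_C = 9.3 − 2.61×1.5 = 5.39 V.
Since V_CE = 5.39 V > V_CE(sat) ≈ 0.2 V, the transistor is in the active region as assumed.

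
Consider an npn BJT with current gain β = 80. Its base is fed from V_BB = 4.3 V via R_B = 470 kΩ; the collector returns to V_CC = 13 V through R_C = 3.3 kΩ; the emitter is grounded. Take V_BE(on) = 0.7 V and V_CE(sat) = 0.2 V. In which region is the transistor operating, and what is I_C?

Assume active. Base-emitter loop: I_B = (V_BB − V_BE)/R_B = (4.3 − 0.7)/470 = 0.00766 mA.
I_C = β·I_B = 80×0.00766 = 0.613 mA.
V_CE = V_CC − I_C·R_C = 13 − 0.613×3.3 = 11 V > V_CE(sat), so the active-region assumption holds.

active; I_C ≈ 0.61 mA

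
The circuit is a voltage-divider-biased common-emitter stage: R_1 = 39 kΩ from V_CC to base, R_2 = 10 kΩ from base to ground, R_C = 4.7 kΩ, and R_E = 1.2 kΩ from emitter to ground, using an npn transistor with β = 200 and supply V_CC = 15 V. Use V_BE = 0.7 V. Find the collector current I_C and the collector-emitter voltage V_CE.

Thevenize the base divider: V_Th = V_CC·R_2/(R_1+R_2) = 15×10/49 = 3.06 V, R_Th = R_1‖R_2 = 7.96 kΩ.
Base-emitter loop: V_Th = I_B·R_Th + V_BE + (β+1)I_B·R_E, so I_B = (3.06 − 0.7) / (7.96 + 201×1.2) = 0.00948 mA.
I_C = β·I_B = 200×0.00948 = 1.9 mA, and I_E = (β+1)I_B = 1.9 mA.
V_CE = V_CC − I_C·R_C − I_E·R_E = 15 − 1.9×4.7 − 1.9×1.2 = 3.81 V.
V_CE = 3.81 V > 0.2 V confirms active-region operation.

I_C ≈ 1.9 mA, V_CE ≈ 3.8 V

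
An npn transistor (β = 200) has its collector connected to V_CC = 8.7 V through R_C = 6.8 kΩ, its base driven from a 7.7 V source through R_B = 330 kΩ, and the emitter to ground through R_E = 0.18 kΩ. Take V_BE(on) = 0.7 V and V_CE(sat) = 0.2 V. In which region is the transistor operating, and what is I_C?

saturation; I_C ≈ 1.2 mA

Assume active: I_B = (7.7 − 0.7)/(330 + 201×0.18) = 0.0191 mA, I_C = β·I_B = 3.82 mA.
Then V_CE = 8.7 − 3.82×6.8 − 3.84×0.18 = -18 V < 0.2 V — the active assumption fails.
Re-solve with V_CE = 0.2 V. KCL at the emitter: V_E/R_E = (V_BB−0.7−V_E)/R_B + (V_CC−0.2−V_E)/R_C, giving V_E = 0.223 V.
I_C = (V_CC − 0.2 − V_E)/R_C = (8.5 − 0.223)/6.8 = 1.22 mA.
Check: I_B = (7 − 0.223)/330 = 0.0205 mA, and β·I_B = 4.11 mA > I_C, confirming saturation.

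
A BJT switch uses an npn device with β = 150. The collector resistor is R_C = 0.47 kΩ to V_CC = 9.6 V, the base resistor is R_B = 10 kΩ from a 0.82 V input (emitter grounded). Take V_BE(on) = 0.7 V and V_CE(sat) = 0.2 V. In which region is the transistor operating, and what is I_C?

Assume active. Base-emitter loop: I_B = (V_BB − V_BE)/R_B = (0.82 − 0.7)/10 = 0.012 mA.
I_C = β·I_B = 150×0.012 = 1.8 mA.
V_CE = V_CC − I_C·R_C = 9.6 − 1.8×0.47 = 8.75 V > V_CE(sat), so the active-region assumption holds.

active; I_C ≈ 1.8 mA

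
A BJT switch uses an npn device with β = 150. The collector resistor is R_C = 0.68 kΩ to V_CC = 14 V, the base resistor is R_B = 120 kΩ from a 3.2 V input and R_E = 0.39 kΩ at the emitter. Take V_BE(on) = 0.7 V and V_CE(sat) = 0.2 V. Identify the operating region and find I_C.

Assume active. Base-emitter loop: I_B = (V_BB − V_BE)/(R_B + (β+1)R_E) = (3.2 − 0.7)/(120 + 151×0.39) = 0.014 mA.
I_C = β·I_B = 150×0.014 = 2.1 mA.
V_CE = V_CC − I_C·R_C − I_E·R_E = 14 − 2.1×0.68 − 2.11×0.39 = 11.8 V > V_CE(sat), so the active-region assumption holds.

active; I_C ≈ 2.1 mA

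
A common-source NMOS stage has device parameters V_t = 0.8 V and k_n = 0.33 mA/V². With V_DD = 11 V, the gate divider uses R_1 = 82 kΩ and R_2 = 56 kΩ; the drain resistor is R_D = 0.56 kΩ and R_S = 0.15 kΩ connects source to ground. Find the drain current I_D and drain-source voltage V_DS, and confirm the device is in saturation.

I_D ≈ 1.9 mA, V_DS ≈ 9.7 V

V_G = V_DD·R_2/(R_1+R_2) = 11×56/138 = 4.46 V.
Assume saturation: I_D = (k_n/2)(V_GS − V_t)² with V_GS = V_G − I_D·R_S = 4.46 − 0.15·I_D.
Substituting gives 0.00371·I_D² − 1.18·I_D + 2.21 = 0, with roots I_D = 1.89 or 316 mA.
The root I_D = 316 mA gives V_GS = -43 V ≤ V_t, so take I_D = 1.89 mA.
Then V_GS = 4.18 V and V_DS = V_DD − I_D(R_D+R_S) = 11 − 1.89×0.71 = 9.66 V.
Saturation requires V_DS ≥ V_GS − V_t = 3.38 V; 9.66 ≥ 3.38 ✓.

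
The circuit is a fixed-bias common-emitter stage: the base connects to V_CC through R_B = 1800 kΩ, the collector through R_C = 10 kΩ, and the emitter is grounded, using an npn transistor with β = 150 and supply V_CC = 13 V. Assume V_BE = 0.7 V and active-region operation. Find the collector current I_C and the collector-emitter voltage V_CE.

Base loop: V_CC = I_B·R_B + V_BE, so I_B = (13 − 0.7)/1800 kΩ = 0.00683 mA.
In the active region I_C = β·I_B = 150 × 0.00683 = 1.03 mA.
Collector loop: V_CE = V_CC − I_C·R_C = 13 − 1.03×10 = 2.75 V.
Since V_CE = 2.75 V > V_CE(sat) ≈ 0.2 V, the transistor is in the active region as assumed.

I_C ≈ 1 mA, V_CE ≈ 2.7 V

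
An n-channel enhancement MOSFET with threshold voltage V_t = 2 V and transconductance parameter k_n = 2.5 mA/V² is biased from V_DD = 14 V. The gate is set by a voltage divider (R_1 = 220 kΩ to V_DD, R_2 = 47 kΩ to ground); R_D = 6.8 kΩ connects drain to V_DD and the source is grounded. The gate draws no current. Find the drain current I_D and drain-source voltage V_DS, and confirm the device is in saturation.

V_G = V_DD·R_2/(R_1+R_2) = 14×47/267 = 2.46 V. With the source grounded, V_GS = V_G = 2.46 V.
Assume saturation: I_D = (k_n/2)(V_GS − V_t)² = (2.5/2)×(2.46 − 2)² = 1.25×0.464² = 0.27 mA.
V_DS = V_DD − I_D·R_D = 14 − 0.27×6.8 = 12.2 V.
Saturation requires V_DS ≥ V_GS − V_t = 0.464 V; 12.2 ≥ 0.464 ✓.

I_D ≈ 0.27 mA, V_DS ≈ 12 V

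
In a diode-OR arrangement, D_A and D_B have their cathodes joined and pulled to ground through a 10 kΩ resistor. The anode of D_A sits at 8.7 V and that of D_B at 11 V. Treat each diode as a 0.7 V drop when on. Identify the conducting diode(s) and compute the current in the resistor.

Only D_B conducts; I_R ≈ 1 mA

Assume both conduct. Then node N would need to be at both 8.7−0.7 = 8 V and 11−0.7 = 10.3 V, which is impossible.
Assume only D_B conducts: V_N = 11 − 0.7 = 10.3 V, so I_R = 10.3/10 = 1.03 mA.
Check D_A: its anode-to-cathode voltage is 8.7 − 10.3 = -1.6 V < 0.7 V, so it is off. The assumption is consistent.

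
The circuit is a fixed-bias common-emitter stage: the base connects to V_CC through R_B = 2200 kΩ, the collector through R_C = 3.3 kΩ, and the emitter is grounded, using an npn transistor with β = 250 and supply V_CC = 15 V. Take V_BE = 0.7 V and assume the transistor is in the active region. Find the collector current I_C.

I_C ≈ 1.6 mA

Base loop: V_CC = I_B·R_B + V_BE, so I_B = (15 − 0.7)/2200 kΩ = 0.0065 mA.
In the active region I_C = β·I_B = 250 × 0.0065 = 1.63 mA.
Collector loop: V_CE = V_CC − I_C·R_C = 15 − 1.63×3.3 = 9.64 V.
Since V_CE = 9.64 V > V_CE(sat) ≈ 0.2 V, the transistor is in the active region as assumed.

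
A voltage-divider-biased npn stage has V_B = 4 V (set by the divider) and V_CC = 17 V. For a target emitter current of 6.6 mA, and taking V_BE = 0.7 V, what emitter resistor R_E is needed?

V_E = V_B − V_BE = 4 − 0.7 = 3.3 V.
R_E = V_E / I_E = 3.3 / 6.6 = 0.5 kΩ.

R_E ≈ 0.5 kΩ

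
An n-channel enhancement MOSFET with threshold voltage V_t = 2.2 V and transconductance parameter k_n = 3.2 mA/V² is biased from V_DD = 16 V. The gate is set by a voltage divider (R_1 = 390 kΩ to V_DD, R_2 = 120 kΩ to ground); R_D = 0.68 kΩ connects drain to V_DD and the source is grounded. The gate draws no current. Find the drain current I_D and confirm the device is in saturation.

V_G = V_DD·R_2/(R_1+R_2) = 16×120/510 = 3.76 V. With the source grounded, V_GS = V_G = 3.76 V.
Assume saturation: I_D = (k_n/2)(V_GS − V_t)² = (3.2/2)×(3.76 − 2.2)² = 1.6×1.56² = 3.92 mA.
V_DS = V_DD − I_D·R_D = 16 − 3.92×0.68 = 13.3 V.
Saturation requires V_DS ≥ V_GS − V_t = 1.56 V; 13.3 ≥ 1.56 ✓.

I_D ≈ 3.9 mA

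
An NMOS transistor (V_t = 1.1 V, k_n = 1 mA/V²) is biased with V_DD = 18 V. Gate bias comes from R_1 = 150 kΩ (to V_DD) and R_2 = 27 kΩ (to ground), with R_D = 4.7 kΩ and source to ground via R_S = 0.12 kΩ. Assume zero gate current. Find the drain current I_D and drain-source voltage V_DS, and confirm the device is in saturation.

V_G = V_DD·R_2/(R_1+R_2) = 18×27/177 = 2.75 V.
Assume saturation: I_D = (k_n/2)(V_GS − V_t)² with V_GS = V_G − I_D·R_S = 2.75 − 0.12·I_D.
Substituting gives 0.0072·I_D² − 1.2·I_D + 1.35 = 0, with roots I_D = 1.14 or 165 mA.
The root I_D = 165 mA gives V_GS = -17.1 V ≤ V_t, so take I_D = 1.14 mA.
Then V_GS = 2.61 V and V_DS = V_DD − I_D(R_D+R_S) = 18 − 1.14×4.82 = 12.5 V.
Saturation requires V_DS ≥ V_GS − V_t = 1.51 V; 12.5 ≥ 1.51 ✓.

I_D ≈ 1.1 mA, V_DS ≈ 13 V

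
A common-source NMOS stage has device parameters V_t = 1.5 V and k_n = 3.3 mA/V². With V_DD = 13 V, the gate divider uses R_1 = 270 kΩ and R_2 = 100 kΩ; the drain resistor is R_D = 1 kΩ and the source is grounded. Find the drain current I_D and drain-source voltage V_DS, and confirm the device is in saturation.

I_D ≈ 6.7 mA, V_DS ≈ 6.3 V

V_G = V_DD·R_2/(R_1+R_2) = 13×100/370 = 3.51 V. With the source grounded, V_GS = V_G = 3.51 V.
Assume saturation: I_D = (k_n/2)(V_GS − V_t)² = (3.3/2)×(3.51 − 1.5)² = 1.65×2.01² = 6.69 mA.
V_DS = V_DD − I_D·R_D = 13 − 6.69×1 = 6.31 V.
Saturation requires V_DS ≥ V_GS − V_t = 2.01 V; 6.31 ≥ 2.01 ✓.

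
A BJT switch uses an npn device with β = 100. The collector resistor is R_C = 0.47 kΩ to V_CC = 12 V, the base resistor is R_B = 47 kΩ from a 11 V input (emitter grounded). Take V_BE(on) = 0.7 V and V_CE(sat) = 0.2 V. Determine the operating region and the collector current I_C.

Assume active. Base-emitter loop: I_B = (V_BB − V_BE)/R_B = (11 − 0.7)/47 = 0.219 mA.
I_C = β·I_B = 100×0.219 = 21.9 mA.
V_CE = V_CC − I_C·R_C = 12 − 21.9×0.47 = 1.7 V > V_CE(sat), so the active-region assumption holds.

active; I_C ≈ 22 mA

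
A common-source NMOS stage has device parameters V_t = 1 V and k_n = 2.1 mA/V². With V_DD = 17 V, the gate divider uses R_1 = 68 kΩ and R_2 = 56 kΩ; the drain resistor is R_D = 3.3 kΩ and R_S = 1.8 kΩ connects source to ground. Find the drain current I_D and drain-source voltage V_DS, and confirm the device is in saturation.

V_G = V_DD·R_2/(R_1+R_2) = 17×56/124 = 7.68 V.
Assume saturation: I_D = (k_n/2)(V_GS − V_t)² with V_GS = V_G − I_D·R_S = 7.68 − 1.8·I_D.
Substituting gives 3.4·I_D² − 26.2·I_D + 46.8 = 0, with roots I_D = 2.8 or 4.91 mA.
The root I_D = 4.91 mA gives V_GS = -1.16 V ≤ V_t, so take I_D = 2.8 mA.
Then V_GS = 2.63 V and V_DS = V_DD − I_D(R_D+R_S) = 17 − 2.8×5.1 = 2.71 V.
Saturation requires V_DS ≥ V_GS − V_t = 1.63 V; 2.71 ≥ 1.63 ✓.

I_D ≈ 2.8 mA, V_DS ≈ 2.7 V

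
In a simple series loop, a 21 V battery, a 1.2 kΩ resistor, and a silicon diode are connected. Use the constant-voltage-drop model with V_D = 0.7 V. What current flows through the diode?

KVL around the loop: 21 = V_D + I·R = 0.7 + I × 1.2 kΩ.
So I = (21 − 0.7) / 1.2 kΩ = 20.3 / 1.2 = 16.9 mA.

I ≈ 17 mA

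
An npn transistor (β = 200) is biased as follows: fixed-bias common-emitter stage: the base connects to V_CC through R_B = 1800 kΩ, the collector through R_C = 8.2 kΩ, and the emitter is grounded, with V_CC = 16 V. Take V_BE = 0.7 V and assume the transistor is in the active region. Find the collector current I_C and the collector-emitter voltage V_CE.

I_C ≈ 1.7 mA, V_CE ≈ 2.1 V

Base loop: V_CC = I_B·R_B + V_BE, so I_B = (16 − 0.7)/1800 kΩ = 0.0085 mA.
In the active region I_C = β·I_B = 200 × 0.0085 = 1.7 mA.
Collector loop: V_CE = V_CC − I_C·R_C = 16 − 1.7×8.2 = 2.06 V.
Since V_CE = 2.06 V > V_CE(sat) ≈ 0.2 V, the transistor is in the active region as assumed.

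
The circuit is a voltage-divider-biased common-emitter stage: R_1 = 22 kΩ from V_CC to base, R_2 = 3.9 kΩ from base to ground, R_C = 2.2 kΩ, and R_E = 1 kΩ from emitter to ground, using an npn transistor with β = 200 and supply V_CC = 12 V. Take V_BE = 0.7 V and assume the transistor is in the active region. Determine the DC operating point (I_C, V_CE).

I_C ≈ 1.1 mA, V_CE ≈ 8.5 V

Thevenize the base divider: V_Th = V_CC·R_2/(R_1+R_2) = 12×3.9/25.9 = 1.81 V, R_Th = R_1‖R_2 = 3.31 kΩ.
Base-emitter loop: V_Th = I_B·R_Th + V_BE + (β+1)I_B·R_E, so I_B = (1.81 − 0.7) / (3.31 + 201×1) = 0.00542 mA.
I_C = β·I_B = 200×0.00542 = 1.08 mA, and I_E = (β+1)I_B = 1.09 mA.
V_CE = V_CC − I_C·R_C − I_E·R_E = 12 − 1.08×2.2 − 1.09×1 = 8.53 V.
V_CE = 8.53 V > 0.2 V confirms active-region operation.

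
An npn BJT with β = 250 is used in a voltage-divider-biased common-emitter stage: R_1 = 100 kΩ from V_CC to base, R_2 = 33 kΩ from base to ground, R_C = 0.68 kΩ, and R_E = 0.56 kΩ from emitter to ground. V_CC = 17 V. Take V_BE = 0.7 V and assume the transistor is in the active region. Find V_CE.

V_CE ≈ 10 V

Thevenize the base divider: V_Th = V_CC·R_2/(R_1+R_2) = 17×33/133 = 4.22 V, R_Th = R_1‖R_2 = 24.8 kΩ.
Base-emitter loop: V_Th = I_B·R_Th + V_BE + (β+1)I_B·R_E, so I_B = (4.22 − 0.7) / (24.8 + 251×0.56) = 0.0213 mA.
I_C = β·I_B = 250×0.0213 = 5.32 mA, and I_E = (β+1)I_B = 5.34 mA.
V_CE = V_CC − I_C·R_C − I_E·R_E = 17 − 5.32×0.68 − 5.34×0.56 = 10.4 V.
V_CE = 10.4 V > 0.2 V confirms active-region operation.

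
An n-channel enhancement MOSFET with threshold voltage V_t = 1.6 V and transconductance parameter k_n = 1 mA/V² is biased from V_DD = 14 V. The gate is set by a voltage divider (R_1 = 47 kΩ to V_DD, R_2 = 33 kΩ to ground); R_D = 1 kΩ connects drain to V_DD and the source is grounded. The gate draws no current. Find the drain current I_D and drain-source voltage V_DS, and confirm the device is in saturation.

V_G = V_DD·R_2/(R_1+R_2) = 14×33/80 = 5.78 V. With the source grounded, V_GS = V_G = 5.78 V.
Assume saturation: I_D = (k_n/2)(V_GS − V_t)² = (1/2)×(5.78 − 1.6)² = 0.5×4.18² = 8.72 mA.
V_DS = V_DD − I_D·R_D = 14 − 8.72×1 = 5.28 V.
Saturation requires V_DS ≥ V_GS − V_t = 4.18 V; 5.28 ≥ 4.18 ✓.

I_D ≈ 8.7 mA, V_DS ≈ 5.3 V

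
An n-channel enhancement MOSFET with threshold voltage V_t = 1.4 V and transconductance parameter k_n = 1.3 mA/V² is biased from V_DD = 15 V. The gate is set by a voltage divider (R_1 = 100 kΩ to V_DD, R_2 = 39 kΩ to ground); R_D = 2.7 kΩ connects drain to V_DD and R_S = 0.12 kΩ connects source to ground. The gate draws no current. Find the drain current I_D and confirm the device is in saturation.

I_D ≈ 3.7 mA

V_G = V_DD·R_2/(R_1+R_2) = 15×39/139 = 4.21 V.
Assume saturation: I_D = (k_n/2)(V_GS − V_t)² with V_GS = V_G − I_D·R_S = 4.21 − 0.12·I_D.
Substituting gives 0.00936·I_D² − 1.44·I_D + 5.13 = 0, with roots I_D = 3.65 or 150 mA.
The root I_D = 150 mA gives V_GS = -13.8 V ≤ V_t, so take I_D = 3.65 mA.
Then V_GS = 3.77 V and V_DS = V_DD − I_D(R_D+R_S) = 15 − 3.65×2.82 = 4.7 V.
Saturation requires V_DS ≥ V_GS − V_t = 2.37 V; 4.7 ≥ 2.37 ✓.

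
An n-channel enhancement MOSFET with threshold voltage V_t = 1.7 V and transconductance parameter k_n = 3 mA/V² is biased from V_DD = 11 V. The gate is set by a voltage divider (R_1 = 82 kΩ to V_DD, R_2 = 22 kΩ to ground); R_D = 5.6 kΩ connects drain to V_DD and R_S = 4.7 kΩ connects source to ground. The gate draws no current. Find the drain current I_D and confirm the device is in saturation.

I_D ≈ 0.083 mA

V_G = V_DD·R_2/(R_1+R_2) = 11×22/104 = 2.33 V.
Assume saturation: I_D = (k_n/2)(V_GS − V_t)² with V_GS = V_G − I_D·R_S = 2.33 − 4.7·I_D.
Substituting gives 33.1·I_D² − 9.84·I_D + 0.59 = 0, with roots I_D = 0.0833 or 0.214 mA.
The root I_D = 0.214 mA gives V_GS = 1.32 V ≤ V_t, so take I_D = 0.0833 mA.
Then V_GS = 1.94 V and V_DS = V_DD − I_D(R_D+R_S) = 11 − 0.0833×10.3 = 10.1 V.
Saturation requires V_DS ≥ V_GS − V_t = 0.236 V; 10.1 ≥ 0.236 ✓.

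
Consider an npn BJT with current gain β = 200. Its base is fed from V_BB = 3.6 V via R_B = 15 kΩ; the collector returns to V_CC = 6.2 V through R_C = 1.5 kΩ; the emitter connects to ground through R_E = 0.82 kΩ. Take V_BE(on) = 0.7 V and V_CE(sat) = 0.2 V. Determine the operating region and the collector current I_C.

saturation; I_C ≈ 2.6 mA

Assume active: I_B = (3.6 − 0.7)/(15 + 201×0.82) = 0.0161 mA, I_C = β·I_B = 3.23 mA.
Then V_CE = 6.2 − 3.23×1.5 − 3.24×0.82 = -1.3 V < 0.2 V — the active assumption fails.
Re-solve with V_CE = 0.2 V. KCL at the emitter: V_E/R_E = (V_BB−0.7−V_E)/R_B + (V_CC−0.2−V_E)/R_C, giving V_E = 2.15 V.
I_C = (V_CC − 0.2 − V_E)/R_C = (6 − 2.15)/1.5 = 2.57 mA.
Check: I_B = (2.9 − 2.15)/15 = 0.0502 mA, and β·I_B = 10 mA > I_C, confirming saturation.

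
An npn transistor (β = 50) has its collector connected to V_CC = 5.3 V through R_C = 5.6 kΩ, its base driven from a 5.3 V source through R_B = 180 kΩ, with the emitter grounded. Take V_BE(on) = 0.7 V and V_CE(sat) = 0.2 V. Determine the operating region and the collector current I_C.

saturation; I_C ≈ 0.91 mA

Assume active: I_B = (5.3 − 0.7)/180 = 0.0256 mA, giving I_C = β·I_B = 1.28 mA.
But then V_CE = 5.3 − 1.28×5.6 = -1.86 V < V_CE(sat) = 0.2 V — impossible in the active region.
So the transistor is saturated. With V_CE = 0.2 V, I_C = (V_CC − 0.2)/R_C = 5.1/5.6 = 0.911 mA.
Check: β·I_B = 1.28 mA > I_C = 0.911 mA, confirming saturation.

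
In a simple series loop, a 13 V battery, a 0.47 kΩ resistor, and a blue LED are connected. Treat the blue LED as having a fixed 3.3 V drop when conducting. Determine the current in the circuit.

KVL around the loop: 13 = V_D + I·R = 3.3 + I × 0.47 kΩ.
So I = (13 − 3.3) / 0.47 kΩ = 9.7 / 0.47 = 20.6 mA.

I ≈ 21 mA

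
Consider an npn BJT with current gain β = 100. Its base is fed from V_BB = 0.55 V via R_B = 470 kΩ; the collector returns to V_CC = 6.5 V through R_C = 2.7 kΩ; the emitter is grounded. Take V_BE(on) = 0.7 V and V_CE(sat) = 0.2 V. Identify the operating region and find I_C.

V_BB = 0.55 V ≤ V_BE(on) = 0.7 V, so the base-emitter junction is not forward biased.
The transistor is in cutoff: I_B = I_C = 0.

cutoff; I_C ≈ 0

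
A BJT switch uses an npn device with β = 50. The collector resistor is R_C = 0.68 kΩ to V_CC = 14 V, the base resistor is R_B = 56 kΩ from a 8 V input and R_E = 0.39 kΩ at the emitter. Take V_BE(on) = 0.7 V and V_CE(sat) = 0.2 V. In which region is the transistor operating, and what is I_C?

active; I_C ≈ 4.8 mA

Assume active. Base-emitter loop: I_B = (V_BB − V_BE)/(R_B + (β+1)R_E) = (8 − 0.7)/(56 + 51×0.39) = 0.0962 mA.
I_C = β·I_B = 50×0.0962 = 4.81 mA.
V_CE = V_CC − I_C·R_C − I_E·R_E = 14 − 4.81×0.68 − 4.91×0.39 = 8.82 V > V_CE(sat), so the active-region assumption holds.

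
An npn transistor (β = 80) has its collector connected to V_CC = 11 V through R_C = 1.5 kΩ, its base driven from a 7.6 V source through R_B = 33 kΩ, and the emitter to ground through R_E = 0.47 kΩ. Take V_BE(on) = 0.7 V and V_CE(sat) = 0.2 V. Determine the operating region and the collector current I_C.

Assume active: I_B = (7.6 − 0.7)/(33 + 81×0.47) = 0.0971 mA, I_C = β·I_B = 7.77 mA.
Then V_CE = 11 − 7.77×1.5 − 7.86×0.47 = -4.35 V < 0.2 V — the active assumption fails.
Re-solve with V_CE = 0.2 V. KCL at the emitter: V_E/R_E = (V_BB−0.7−V_E)/R_B + (V_CC−0.2−V_E)/R_C, giving V_E = 2.62 V.
I_C = (V_CC − 0.2 − V_E)/R_C = (10.8 − 2.62)/1.5 = 5.45 mA.
Check: I_B = (6.9 − 2.62)/33 = 0.13 mA, and β·I_B = 10.4 mA > I_C, confirming saturation.

saturation; I_C ≈ 5.5 mA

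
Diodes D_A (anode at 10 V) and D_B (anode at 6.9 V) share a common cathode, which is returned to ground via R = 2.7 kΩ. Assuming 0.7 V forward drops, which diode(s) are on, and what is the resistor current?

Only D_A conducts; I_R ≈ 3.4 mA

Assume both conduct. Then node N would need to be at both 10−0.7 = 9.3 V and 6.9−0.7 = 6.2 V, which is impossible.
Assume only D_A conducts: V_N = 10 − 0.7 = 9.3 V, so I_R = 9.3/2.7 = 3.44 mA.
Check D_B: its anode-to-cathode voltage is 6.9 − 9.3 = -2.4 V < 0.7 V, so it is off. The assumption is consistent.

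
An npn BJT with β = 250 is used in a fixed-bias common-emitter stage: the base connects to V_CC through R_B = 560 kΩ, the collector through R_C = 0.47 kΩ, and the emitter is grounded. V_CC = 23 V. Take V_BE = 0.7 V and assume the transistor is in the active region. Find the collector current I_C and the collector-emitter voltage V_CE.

I_C ≈ 10 mA, V_CE ≈ 18 V

Base loop: V_CC = I_B·R_B + V_BE, so I_B = (23 − 0.7)/560 kΩ = 0.0398 mA.
In the active region I_C = β·I_B = 250 × 0.0398 = 9.96 mA.
Collector loop: V_CE = V_CC − I_C·R_C = 23 − 9.96×0.47 = 18.3 V.
Since V_CE = 18.3 V > V_CE(sat) ≈ 0.2 V, the transistor is in the active region as assumed.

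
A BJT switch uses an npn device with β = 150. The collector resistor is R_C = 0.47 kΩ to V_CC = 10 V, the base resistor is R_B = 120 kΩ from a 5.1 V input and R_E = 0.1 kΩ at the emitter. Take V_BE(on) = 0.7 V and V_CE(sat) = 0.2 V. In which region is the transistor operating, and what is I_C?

Assume active. Base-emitter loop: I_B = (V_BB − V_BE)/(R_B + (β+1)R_E) = (5.1 − 0.7)/(120 + 151×0.1) = 0.0326 mA.
I_C = β·I_B = 150×0.0326 = 4.89 mA.
V_CE = V_CC − I_C·R_C − I_E·R_E = 10 − 4.89×0.47 − 4.92×0.1 = 7.21 V > V_CE(sat), so the active-region assumption holds.

active; I_C ≈ 4.9 mA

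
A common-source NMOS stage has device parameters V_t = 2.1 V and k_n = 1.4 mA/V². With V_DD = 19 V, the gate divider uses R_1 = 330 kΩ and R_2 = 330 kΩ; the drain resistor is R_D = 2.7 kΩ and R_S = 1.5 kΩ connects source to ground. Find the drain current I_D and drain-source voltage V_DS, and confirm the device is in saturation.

I_D ≈ 3.5 mA, V_DS ≈ 4.5 V

V_G = V_DD·R_2/(R_1+R_2) = 19×330/660 = 9.5 V.
Assume saturation: I_D = (k_n/2)(V_GS − V_t)² with V_GS = V_G − I_D·R_S = 9.5 − 1.5·I_D.
Substituting gives 1.57·I_D² − 16.5·I_D + 38.3 = 0, with roots I_D = 3.45 or 7.05 mA.
The root I_D = 7.05 mA gives V_GS = -1.07 V ≤ V_t, so take I_D = 3.45 mA.
Then V_GS = 4.32 V and V_DS = V_DD − I_D(R_D+R_S) = 19 − 3.45×4.2 = 4.5 V.
Saturation requires V_DS ≥ V_GS − V_t = 2.22 V; 4.5 ≥ 2.22 ✓.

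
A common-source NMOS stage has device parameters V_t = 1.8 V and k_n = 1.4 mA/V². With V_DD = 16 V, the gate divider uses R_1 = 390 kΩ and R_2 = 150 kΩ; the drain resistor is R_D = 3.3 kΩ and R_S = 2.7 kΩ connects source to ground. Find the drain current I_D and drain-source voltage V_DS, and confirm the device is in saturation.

V_G = V_DD·R_2/(R_1+R_2) = 16×150/540 = 4.44 V.
Assume saturation: I_D = (k_n/2)(V_GS − V_t)² with V_GS = V_G − I_D·R_S = 4.44 − 2.7·I_D.
Substituting gives 5.1·I_D² − 11·I_D + 4.9 = 0, with roots I_D = 0.628 or 1.53 mA.
The root I_D = 1.53 mA gives V_GS = 0.323 V ≤ V_t, so take I_D = 0.628 mA.
Then V_GS = 2.75 V and V_DS = V_DD − I_D(R_D+R_S) = 16 − 0.628×6 = 12.2 V.
Saturation requires V_DS ≥ V_GS − V_t = 0.948 V; 12.2 ≥ 0.948 ✓.

I_D ≈ 0.63 mA, V_DS ≈ 12 V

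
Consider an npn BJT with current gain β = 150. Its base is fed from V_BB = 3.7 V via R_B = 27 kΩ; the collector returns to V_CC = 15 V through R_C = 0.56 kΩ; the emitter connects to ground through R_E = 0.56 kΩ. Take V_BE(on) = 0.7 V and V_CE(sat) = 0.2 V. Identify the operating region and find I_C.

active; I_C ≈ 4 mA

Assume active. Base-emitter loop: I_B = (V_BB − V_BE)/(R_B + (β+1)R_E) = (3.7 − 0.7)/(27 + 151×0.56) = 0.0269 mA.
I_C = β·I_B = 150×0.0269 = 4.03 mA.
V_CE = V_CC − I_C·R_C − I_E·R_E = 15 − 4.03×0.56 − 4.06×0.56 = 10.5 V > V_CE(sat), so the active-region assumption holds.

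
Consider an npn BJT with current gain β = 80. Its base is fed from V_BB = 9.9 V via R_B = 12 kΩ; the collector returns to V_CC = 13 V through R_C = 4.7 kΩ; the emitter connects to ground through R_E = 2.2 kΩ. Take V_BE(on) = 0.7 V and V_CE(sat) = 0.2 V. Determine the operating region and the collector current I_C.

saturation; I_C ≈ 1.7 mA

Assume active: I_B = (9.9 − 0.7)/(12 + 81×2.2) = 0.0484 mA, I_C = β·I_B = 3.87 mA.
Then V_CE = 13 − 3.87×4.7 − 3.92×2.2 = -13.8 V < 0.2 V — the active assumption fails.
Re-solve with V_CE = 0.2 V. KCL at the emitter: V_E/R_E = (V_BB−0.7−V_E)/R_B + (V_CC−0.2−V_E)/R_C, giving V_E = 4.65 V.
I_C = (V_CC − 0.2 − V_E)/R_C = (12.8 − 4.65)/4.7 = 1.73 mA.
Check: I_B = (9.2 − 4.65)/12 = 0.379 mA, and β·I_B = 30.3 mA > I_C, confirming saturation.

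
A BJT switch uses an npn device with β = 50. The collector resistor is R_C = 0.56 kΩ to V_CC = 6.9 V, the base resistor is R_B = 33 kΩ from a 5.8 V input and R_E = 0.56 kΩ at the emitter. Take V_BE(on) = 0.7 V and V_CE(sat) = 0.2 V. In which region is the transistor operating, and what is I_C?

Assume active. Base-emitter loop: I_B = (V_BB − V_BE)/(R_B + (β+1)R_E) = (5.8 − 0.7)/(33 + 51×0.56) = 0.0828 mA.
I_C = β·I_B = 50×0.0828 = 4.14 mA.
V_CE = V_CC − I_C·R_C − I_E·R_E = 6.9 − 4.14×0.56 − 4.23×0.56 = 2.21 V > V_CE(sat), so the active-region assumption holds.

active; I_C ≈ 4.1 mA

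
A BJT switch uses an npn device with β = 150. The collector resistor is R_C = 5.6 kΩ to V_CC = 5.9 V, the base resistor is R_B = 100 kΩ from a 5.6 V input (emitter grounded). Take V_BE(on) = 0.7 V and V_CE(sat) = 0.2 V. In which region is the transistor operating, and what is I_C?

saturation; I_C ≈ 1 mA

Assume active: I_B = (5.6 − 0.7)/100 = 0.049 mA, giving I_C = β·I_B = 7.35 mA.
But then V_CE = 5.9 − 7.35×5.6 = -35.3 V < V_CE(sat) = 0.2 V — impossible in the active region.
So the transistor is saturated. With V_CE = 0.2 V, I_C = (V_CC − 0.2)/R_C = 5.7/5.6 = 1.02 mA.
Check: β·I_B = 7.35 mA > I_C = 1.02 mA, confirming saturation.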